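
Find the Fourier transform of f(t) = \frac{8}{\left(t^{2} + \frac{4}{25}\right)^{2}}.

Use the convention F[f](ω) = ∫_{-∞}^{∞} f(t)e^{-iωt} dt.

F(ω) = \frac{25 \pi \left(2 \left|{\omega}\right| + 5\right) e^{- \frac{2 \left|{\omega}\right|}{5}}}{2}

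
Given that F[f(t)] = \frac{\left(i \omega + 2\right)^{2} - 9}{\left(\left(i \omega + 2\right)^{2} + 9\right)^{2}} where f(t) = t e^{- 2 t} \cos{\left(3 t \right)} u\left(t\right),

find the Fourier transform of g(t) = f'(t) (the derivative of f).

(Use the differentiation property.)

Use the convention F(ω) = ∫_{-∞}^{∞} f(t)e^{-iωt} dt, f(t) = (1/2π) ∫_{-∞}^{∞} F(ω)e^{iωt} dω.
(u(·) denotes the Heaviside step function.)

F[g](ω) = \frac{i \omega \left(\left(i \omega + 2\right)^{2} - 9\right)}{\left(\left(i \omega + 2\right)^{2} + 9\right)^{2}}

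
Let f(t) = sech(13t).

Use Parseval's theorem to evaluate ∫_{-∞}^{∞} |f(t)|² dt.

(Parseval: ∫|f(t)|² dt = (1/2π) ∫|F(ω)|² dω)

∫|f(t)|² dt = \frac{2}{13}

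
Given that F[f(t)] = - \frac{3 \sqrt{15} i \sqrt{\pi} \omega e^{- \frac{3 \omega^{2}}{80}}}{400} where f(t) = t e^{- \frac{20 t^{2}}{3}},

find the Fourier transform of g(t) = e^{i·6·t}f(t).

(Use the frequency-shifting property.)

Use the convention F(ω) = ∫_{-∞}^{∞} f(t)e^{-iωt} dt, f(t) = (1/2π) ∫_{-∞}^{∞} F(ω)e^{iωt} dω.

F[g](ω) = \frac{3 \sqrt{15} i \sqrt{\pi} \left(6 - \omega\right) e^{- \frac{3 \left(\omega - 6\right)^{2}}{80}}}{400}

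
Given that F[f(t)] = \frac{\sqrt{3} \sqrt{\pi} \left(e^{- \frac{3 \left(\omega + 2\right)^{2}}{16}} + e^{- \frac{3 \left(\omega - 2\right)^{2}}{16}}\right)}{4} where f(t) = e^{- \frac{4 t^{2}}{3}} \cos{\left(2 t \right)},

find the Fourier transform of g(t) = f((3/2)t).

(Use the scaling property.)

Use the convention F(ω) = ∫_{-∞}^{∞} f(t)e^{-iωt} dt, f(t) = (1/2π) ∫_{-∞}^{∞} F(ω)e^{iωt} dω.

F[g](ω) = \frac{\sqrt{3} \sqrt{\pi} \left(e^{\omega} + 1\right) e^{- \frac{\omega^{2}}{12} - \frac{\omega}{2} - \frac{3}{4}}}{6}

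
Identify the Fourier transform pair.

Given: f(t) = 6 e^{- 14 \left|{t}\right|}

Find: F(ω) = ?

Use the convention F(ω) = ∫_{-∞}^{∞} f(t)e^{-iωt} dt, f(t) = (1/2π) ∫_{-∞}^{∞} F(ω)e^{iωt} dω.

F(ω) = \frac{168}{\omega^{2} + 196}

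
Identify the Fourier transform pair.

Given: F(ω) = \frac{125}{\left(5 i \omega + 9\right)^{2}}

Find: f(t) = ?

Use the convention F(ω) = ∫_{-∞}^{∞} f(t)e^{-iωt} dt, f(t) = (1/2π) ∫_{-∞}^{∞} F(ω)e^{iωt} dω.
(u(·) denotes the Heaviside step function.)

f(t) = 5 t e^{- \frac{9 t}{5}} u\left(t\right)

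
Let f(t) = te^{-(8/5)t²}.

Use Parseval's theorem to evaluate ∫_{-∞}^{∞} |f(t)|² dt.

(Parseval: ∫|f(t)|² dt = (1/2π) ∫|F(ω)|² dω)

∫|f(t)|² dt = \frac{5 \sqrt{5} \sqrt{\pi}}{128}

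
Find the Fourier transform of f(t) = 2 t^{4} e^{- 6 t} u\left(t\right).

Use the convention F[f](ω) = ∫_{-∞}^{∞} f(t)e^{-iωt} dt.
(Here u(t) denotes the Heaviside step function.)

F(ω) = \frac{48}{\left(i \omega + 6\right)^{5}}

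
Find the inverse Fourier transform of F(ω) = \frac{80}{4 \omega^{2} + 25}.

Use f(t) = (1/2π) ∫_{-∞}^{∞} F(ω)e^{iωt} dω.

f(t) = 4 e^{- \frac{5 \left|{t}\right|}{2}}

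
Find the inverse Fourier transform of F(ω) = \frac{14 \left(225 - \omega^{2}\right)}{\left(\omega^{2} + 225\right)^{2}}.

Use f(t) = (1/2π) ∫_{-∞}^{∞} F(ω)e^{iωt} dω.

f(t) = 7 e^{- 15 \left|{t}\right|} \left|{t}\right|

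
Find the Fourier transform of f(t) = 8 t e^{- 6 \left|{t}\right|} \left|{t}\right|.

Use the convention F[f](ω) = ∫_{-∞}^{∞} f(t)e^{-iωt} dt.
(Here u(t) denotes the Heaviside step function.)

F(ω) = \frac{32 i \omega \left(\omega^{2} - 108\right)}{\left(\omega^{2} + 36\right)^{3}}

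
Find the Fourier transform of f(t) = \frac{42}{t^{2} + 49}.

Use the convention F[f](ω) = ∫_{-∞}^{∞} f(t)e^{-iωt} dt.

F(ω) = 6 \pi e^{- 7 \left|{\omega}\right|}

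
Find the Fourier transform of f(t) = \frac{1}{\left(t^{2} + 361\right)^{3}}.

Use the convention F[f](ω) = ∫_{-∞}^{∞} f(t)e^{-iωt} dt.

F(ω) = \frac{\pi \left(361 \omega^{2} + 57 \left|{\omega}\right| + 3\right) e^{- 19 \left|{\omega}\right|}}{19808792}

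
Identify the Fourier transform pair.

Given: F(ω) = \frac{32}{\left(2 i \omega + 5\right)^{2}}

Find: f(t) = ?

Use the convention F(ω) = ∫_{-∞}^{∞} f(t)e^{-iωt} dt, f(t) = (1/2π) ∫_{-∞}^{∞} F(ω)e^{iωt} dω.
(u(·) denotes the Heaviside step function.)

f(t) = 8 t e^{- \frac{5 t}{2}} u\left(t\right)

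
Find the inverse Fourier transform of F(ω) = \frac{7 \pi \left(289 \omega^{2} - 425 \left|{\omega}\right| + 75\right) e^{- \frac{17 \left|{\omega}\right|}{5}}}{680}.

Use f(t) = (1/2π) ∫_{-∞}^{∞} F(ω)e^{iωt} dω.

f(t) = \frac{7 t^{4}}{\left(t^{2} + \frac{289}{25}\right)^{3}}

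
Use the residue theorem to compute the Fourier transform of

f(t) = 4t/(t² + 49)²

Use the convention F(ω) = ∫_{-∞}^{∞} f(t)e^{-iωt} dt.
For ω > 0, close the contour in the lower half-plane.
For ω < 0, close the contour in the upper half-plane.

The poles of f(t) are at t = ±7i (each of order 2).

Let g(z) = f(z)e^{-iωz}; for large |z| the factor e^{-iωz} decays in the lower half-plane when ω > 0 and in the upper half-plane when ω < 0.

Case ω > 0 (lower half-plane, clockwise contour ⇒ F(ω) = -2πi·ΣRes):
  Res_{z = - 7 i} g(z) = \frac{\omega e^{- 7 \omega}}{7} (pole of order 2)
  F(ω) = -2πi·ΣRes = - \frac{2 i \pi \omega e^{- 7 \omega}}{7}

Case ω < 0 (upper half-plane, counterclockwise contour ⇒ F(ω) = +2πi·ΣRes):
  Res_{z = 7 i} g(z) = - \frac{\omega e^{7 \omega}}{7} (pole of order 2)
  F(ω) = 2πi·ΣRes = - \frac{2 i \pi \omega e^{7 \omega}}{7}

Both cases combine into a single formula in |ω|:

F(ω) = - \frac{2 i \pi \omega e^{- 7 \left|{\omega}\right|}}{7}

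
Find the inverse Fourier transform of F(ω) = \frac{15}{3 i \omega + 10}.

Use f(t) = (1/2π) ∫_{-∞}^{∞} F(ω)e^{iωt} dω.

f(t) = 5 e^{- \frac{10 t}{3}} u\left(t\right)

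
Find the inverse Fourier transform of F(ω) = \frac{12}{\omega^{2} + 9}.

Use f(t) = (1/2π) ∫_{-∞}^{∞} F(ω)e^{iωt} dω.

f(t) = 2 e^{- 3 \left|{t}\right|}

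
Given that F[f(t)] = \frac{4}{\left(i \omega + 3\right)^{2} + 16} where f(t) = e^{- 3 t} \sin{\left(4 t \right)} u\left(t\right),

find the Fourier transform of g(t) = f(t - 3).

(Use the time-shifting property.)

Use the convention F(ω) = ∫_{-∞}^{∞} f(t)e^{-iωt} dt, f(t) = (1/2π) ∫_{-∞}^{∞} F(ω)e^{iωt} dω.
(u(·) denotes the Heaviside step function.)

F[g](ω) = \frac{4 e^{- 3 i \omega}}{\left(i \omega + 3\right)^{2} + 16}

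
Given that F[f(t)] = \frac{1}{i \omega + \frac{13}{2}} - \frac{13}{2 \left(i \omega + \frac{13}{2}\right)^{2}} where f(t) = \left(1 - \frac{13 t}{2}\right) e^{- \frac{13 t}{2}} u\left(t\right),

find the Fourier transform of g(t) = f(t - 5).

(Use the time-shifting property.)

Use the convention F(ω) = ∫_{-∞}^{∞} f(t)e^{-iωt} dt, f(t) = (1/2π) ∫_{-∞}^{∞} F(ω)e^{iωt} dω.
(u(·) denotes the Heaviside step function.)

F[g](ω) = \frac{4 i \omega e^{- 5 i \omega}}{- 4 \omega^{2} + 52 i \omega + 169}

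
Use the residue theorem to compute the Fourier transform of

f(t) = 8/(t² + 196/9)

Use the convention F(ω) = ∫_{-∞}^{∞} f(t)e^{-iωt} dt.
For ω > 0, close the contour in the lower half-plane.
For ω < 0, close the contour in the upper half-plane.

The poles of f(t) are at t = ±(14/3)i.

Let g(z) = f(z)e^{-iωz}; for large |z| the factor e^{-iωz} decays in the lower half-plane when ω > 0 and in the upper half-plane when ω < 0.

Case ω > 0 (lower half-plane, clockwise contour ⇒ F(ω) = -2πi·ΣRes):
  Res_{z = - \frac{14 i}{3}} g(z) = \frac{6 i e^{- \frac{14 \omega}{3}}}{7}
  F(ω) = -2πi·ΣRes = \frac{12 \pi e^{- \frac{14 \omega}{3}}}{7}

Case ω < 0 (upper half-plane, counterclockwise contour ⇒ F(ω) = +2πi·ΣRes):
  Res_{z = \frac{14 i}{3}} g(z) = - \frac{6 i e^{\frac{14 \omega}{3}}}{7}
  F(ω) = 2πi·ΣRes = \frac{12 \pi e^{\frac{14 \omega}{3}}}{7}

Both cases combine into a single formula in |ω|:

F(ω) = \frac{12 \pi e^{- \frac{14 \left|{\omega}\right|}{3}}}{7}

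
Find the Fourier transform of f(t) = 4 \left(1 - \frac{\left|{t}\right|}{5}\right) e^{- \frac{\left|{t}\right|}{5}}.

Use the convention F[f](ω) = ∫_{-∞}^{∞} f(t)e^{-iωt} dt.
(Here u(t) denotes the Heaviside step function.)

F(ω) = \frac{2000 \omega^{2}}{\left(25 \omega^{2} + 1\right)^{2}}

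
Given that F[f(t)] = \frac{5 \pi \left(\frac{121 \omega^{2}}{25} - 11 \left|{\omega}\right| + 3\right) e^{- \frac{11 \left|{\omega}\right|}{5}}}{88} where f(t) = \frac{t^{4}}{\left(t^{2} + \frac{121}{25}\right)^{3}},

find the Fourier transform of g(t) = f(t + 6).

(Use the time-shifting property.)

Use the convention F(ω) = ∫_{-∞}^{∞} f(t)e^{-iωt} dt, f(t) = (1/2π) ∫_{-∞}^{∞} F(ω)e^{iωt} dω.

F[g](ω) = \frac{\pi \left(121 \omega^{2} - 275 \left|{\omega}\right| + 75\right) e^{6 i \omega - \frac{11 \left|{\omega}\right|}{5}}}{440}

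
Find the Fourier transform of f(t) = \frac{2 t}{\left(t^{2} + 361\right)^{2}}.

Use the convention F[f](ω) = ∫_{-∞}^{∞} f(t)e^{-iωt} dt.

F(ω) = - \frac{i \pi \omega e^{- 19 \left|{\omega}\right|}}{19}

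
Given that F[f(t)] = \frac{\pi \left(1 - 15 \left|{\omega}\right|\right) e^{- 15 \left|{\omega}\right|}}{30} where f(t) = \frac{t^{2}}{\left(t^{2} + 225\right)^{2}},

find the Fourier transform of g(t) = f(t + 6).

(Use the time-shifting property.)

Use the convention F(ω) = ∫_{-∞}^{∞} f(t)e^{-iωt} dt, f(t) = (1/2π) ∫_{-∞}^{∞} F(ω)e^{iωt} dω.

F[g](ω) = - \frac{\pi \left(15 \left|{\omega}\right| - 1\right) e^{6 i \omega - 15 \left|{\omega}\right|}}{30}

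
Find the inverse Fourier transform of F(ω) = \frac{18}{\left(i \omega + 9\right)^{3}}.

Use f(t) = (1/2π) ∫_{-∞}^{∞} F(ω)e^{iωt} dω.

f(t) = 9 t^{2} e^{- 9 t} u\left(t\right)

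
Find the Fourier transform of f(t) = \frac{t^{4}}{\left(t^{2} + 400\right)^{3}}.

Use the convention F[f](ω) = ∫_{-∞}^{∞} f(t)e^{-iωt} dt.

F(ω) = \frac{\pi \left(400 \omega^{2} - 100 \left|{\omega}\right| + 3\right) e^{- 20 \left|{\omega}\right|}}{160}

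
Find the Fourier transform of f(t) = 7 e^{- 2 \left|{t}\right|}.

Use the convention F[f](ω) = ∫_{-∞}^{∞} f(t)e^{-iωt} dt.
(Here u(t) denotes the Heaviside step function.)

F(ω) = \frac{28}{\omega^{2} + 4}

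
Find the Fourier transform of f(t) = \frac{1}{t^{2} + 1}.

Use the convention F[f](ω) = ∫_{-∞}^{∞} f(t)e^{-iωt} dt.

F(ω) = \pi e^{- \left|{\omega}\right|}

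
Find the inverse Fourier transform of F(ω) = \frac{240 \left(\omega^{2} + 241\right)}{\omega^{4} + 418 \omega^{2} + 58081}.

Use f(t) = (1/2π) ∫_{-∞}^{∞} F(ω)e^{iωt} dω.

f(t) = 8 e^{- 15 \left|{t}\right|} \cos{\left(4 \left|{t}\right| \right)}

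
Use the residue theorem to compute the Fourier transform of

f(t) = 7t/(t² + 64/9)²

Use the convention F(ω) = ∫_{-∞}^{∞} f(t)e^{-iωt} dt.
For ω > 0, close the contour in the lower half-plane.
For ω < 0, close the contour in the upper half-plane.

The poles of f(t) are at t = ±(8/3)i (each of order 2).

Let g(z) = f(z)e^{-iωz}; for large |z| the factor e^{-iωz} decays in the lower half-plane when ω > 0 and in the upper half-plane when ω < 0.

Case ω > 0 (lower half-plane, clockwise contour ⇒ F(ω) = -2πi·ΣRes):
  Res_{z = - \frac{8 i}{3}} g(z) = \frac{21 \omega e^{- \frac{8 \omega}{3}}}{32} (pole of order 2)
  F(ω) = -2πi·ΣRes = - \frac{21 i \pi \omega e^{- \frac{8 \omega}{3}}}{16}

Case ω < 0 (upper half-plane, counterclockwise contour ⇒ F(ω) = +2πi·ΣRes):
  Res_{z = \frac{8 i}{3}} g(z) = - \frac{21 \omega e^{\frac{8 \omega}{3}}}{32} (pole of order 2)
  F(ω) = 2πi·ΣRes = - \frac{21 i \pi \omega e^{\frac{8 \omega}{3}}}{16}

Both cases combine into a single formula in |ω|:

F(ω) = - \frac{21 i \pi \omega e^{- \frac{8 \left|{\omega}\right|}{3}}}{16}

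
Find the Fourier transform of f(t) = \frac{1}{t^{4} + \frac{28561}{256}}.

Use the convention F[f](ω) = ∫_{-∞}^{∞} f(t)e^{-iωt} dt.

F(ω) = \frac{64 \pi e^{- \frac{13 \sqrt{2} \left|{\omega}\right|}{8}} \sin{\left(\frac{13 \sqrt{2} \left|{\omega}\right|}{8} + \frac{\pi}{4} \right)}}{2197}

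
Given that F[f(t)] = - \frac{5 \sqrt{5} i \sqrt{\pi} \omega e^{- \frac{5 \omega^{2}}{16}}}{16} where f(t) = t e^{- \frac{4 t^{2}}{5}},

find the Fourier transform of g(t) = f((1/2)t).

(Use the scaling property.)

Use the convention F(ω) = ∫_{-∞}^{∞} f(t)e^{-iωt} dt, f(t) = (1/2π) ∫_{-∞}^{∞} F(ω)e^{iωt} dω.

F[g](ω) = - \frac{5 \sqrt{5} i \sqrt{\pi} \omega e^{- \frac{5 \omega^{2}}{4}}}{4}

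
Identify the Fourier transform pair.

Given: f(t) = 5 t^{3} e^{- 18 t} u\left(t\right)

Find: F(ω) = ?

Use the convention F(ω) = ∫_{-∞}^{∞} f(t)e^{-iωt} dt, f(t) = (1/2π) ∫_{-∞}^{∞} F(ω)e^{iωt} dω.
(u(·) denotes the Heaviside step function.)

F(ω) = \frac{30}{\left(i \omega + 18\right)^{4}}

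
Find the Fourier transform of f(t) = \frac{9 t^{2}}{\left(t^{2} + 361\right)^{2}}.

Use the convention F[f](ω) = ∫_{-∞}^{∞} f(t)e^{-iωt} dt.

F(ω) = \frac{9 \pi \left(1 - 19 \left|{\omega}\right|\right) e^{- 19 \left|{\omega}\right|}}{38}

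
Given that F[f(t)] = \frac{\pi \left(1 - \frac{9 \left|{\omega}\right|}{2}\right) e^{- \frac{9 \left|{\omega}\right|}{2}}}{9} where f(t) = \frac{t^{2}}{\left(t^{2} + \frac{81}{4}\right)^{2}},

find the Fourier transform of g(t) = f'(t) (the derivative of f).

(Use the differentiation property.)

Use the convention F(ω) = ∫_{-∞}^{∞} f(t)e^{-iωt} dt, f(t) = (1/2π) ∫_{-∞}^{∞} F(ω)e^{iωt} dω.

F[g](ω) = \frac{i \pi \omega \left(2 - 9 \left|{\omega}\right|\right) e^{- \frac{9 \left|{\omega}\right|}{2}}}{18}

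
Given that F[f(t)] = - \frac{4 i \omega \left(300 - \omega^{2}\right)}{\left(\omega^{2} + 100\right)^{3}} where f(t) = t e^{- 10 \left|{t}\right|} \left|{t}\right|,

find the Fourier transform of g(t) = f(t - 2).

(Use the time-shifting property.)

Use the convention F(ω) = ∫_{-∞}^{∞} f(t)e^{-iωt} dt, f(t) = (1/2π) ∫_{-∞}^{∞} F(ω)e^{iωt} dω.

F[g](ω) = \frac{4 i \omega \left(\omega^{2} - 300\right) e^{- 2 i \omega}}{\left(\omega^{2} + 100\right)^{3}}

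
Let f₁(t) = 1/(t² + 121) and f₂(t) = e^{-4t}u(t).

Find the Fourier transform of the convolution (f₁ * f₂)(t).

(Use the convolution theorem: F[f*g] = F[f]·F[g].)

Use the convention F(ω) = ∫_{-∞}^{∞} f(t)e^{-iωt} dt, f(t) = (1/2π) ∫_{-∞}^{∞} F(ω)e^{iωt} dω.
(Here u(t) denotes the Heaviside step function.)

F[f₁*f₂](ω) = \frac{\pi e^{- 11 \left|{\omega}\right|}}{11 \left(i \omega + 4\right)}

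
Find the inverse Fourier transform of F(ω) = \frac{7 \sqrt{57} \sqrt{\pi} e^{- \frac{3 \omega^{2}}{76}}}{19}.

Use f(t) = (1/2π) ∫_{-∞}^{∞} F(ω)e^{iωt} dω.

f(t) = 7 e^{- \frac{19 t^{2}}{3}}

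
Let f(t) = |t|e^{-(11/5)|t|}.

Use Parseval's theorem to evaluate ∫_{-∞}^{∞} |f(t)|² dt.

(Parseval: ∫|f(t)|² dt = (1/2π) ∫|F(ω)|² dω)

∫|f(t)|² dt = \frac{125}{2662}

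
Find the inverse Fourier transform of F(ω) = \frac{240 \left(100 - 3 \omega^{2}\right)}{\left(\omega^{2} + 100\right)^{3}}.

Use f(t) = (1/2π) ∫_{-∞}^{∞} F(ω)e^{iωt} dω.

f(t) = 6 t^{2} e^{- 10 \left|{t}\right|}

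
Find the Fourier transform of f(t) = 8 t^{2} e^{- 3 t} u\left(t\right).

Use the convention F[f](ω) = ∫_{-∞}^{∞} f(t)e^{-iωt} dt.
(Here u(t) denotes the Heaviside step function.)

F(ω) = \frac{16}{\left(i \omega + 3\right)^{3}}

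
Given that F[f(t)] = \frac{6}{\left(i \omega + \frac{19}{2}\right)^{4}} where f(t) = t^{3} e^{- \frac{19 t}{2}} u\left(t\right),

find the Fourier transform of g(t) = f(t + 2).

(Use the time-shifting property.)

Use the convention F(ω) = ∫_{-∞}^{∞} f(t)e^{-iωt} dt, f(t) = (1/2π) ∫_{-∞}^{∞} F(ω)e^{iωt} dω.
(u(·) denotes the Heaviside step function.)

F[g](ω) = \frac{96 e^{2 i \omega}}{\left(2 i \omega + 19\right)^{4}}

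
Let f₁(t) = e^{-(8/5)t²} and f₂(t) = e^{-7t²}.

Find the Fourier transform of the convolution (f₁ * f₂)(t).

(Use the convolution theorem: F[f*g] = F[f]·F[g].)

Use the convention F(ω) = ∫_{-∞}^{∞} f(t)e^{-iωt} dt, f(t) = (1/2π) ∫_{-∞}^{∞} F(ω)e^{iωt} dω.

F[f₁*f₂](ω) = \frac{\sqrt{70} \pi e^{- \frac{43 \omega^{2}}{224}}}{28}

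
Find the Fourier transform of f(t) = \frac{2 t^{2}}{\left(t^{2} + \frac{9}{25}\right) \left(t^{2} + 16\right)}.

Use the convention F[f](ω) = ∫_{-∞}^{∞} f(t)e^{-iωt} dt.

F(ω) = \frac{200 \pi e^{- 4 \left|{\omega}\right|}}{391} - \frac{30 \pi e^{- \frac{3 \left|{\omega}\right|}{5}}}{391}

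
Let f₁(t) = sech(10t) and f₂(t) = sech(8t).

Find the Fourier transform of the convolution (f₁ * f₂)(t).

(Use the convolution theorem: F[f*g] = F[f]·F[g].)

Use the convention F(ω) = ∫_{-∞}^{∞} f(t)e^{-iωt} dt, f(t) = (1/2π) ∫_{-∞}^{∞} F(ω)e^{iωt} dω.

F[f₁*f₂](ω) = \frac{\pi^{2}}{80 \cosh{\left(\frac{\pi \omega}{20} \right)} \cosh{\left(\frac{\pi \omega}{16} \right)}}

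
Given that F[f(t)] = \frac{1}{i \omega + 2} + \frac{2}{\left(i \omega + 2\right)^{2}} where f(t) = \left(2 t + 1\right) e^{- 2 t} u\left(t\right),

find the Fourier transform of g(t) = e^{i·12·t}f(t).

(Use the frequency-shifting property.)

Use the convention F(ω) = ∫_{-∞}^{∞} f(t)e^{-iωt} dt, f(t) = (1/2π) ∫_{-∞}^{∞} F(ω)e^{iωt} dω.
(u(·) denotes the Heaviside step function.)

F[g](ω) = \frac{2 i \left(\omega - 12\right) + \left(i \left(\omega - 12\right) + 2\right)^{2} + 4}{\left(i \left(\omega - 12\right) + 2\right)^{3}}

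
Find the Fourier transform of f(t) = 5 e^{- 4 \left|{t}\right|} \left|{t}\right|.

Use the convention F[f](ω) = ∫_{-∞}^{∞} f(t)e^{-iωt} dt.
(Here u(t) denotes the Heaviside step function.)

F(ω) = \frac{10 \left(16 - \omega^{2}\right)}{\left(\omega^{2} + 16\right)^{2}}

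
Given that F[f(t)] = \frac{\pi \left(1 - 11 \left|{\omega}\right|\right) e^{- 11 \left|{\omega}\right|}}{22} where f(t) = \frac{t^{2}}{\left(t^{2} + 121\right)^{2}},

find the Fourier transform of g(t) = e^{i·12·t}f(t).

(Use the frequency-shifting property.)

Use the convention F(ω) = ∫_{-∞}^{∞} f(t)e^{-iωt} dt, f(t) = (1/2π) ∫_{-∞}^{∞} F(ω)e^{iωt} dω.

F[g](ω) = \frac{\pi \left(1 - 11 \left|{\omega - 12}\right|\right) e^{- 11 \left|{\omega - 12}\right|}}{22}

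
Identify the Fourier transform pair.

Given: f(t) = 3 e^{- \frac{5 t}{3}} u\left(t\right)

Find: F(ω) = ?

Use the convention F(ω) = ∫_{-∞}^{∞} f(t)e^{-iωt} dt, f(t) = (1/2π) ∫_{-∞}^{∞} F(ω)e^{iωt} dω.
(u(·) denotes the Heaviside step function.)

F(ω) = \frac{9}{3 i \omega + 5}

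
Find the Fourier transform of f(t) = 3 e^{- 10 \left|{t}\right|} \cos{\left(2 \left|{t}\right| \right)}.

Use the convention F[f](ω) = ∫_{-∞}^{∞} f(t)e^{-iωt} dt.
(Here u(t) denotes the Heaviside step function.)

F(ω) = \frac{60 \left(\omega^{2} + 104\right)}{\omega^{4} + 192 \omega^{2} + 10816}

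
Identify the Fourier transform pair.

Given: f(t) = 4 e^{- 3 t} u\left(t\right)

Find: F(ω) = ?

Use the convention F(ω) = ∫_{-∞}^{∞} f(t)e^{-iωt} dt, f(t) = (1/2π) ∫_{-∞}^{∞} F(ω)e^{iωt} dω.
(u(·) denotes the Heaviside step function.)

F(ω) = \frac{4}{i \omega + 3}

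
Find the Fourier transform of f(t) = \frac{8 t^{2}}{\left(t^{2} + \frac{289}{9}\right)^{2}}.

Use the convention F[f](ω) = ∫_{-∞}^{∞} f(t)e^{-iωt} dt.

F(ω) = \frac{4 \pi \left(3 - 17 \left|{\omega}\right|\right) e^{- \frac{17 \left|{\omega}\right|}{3}}}{17}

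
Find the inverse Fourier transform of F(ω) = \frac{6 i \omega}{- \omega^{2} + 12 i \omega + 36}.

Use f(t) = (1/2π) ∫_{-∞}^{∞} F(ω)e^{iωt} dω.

f(t) = 6 \left(1 - 6 t\right) e^{- 6 t} u\left(t\right)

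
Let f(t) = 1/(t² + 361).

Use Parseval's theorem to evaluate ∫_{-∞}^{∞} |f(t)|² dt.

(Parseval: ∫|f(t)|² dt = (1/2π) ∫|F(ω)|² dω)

∫|f(t)|² dt = \frac{\pi}{13718}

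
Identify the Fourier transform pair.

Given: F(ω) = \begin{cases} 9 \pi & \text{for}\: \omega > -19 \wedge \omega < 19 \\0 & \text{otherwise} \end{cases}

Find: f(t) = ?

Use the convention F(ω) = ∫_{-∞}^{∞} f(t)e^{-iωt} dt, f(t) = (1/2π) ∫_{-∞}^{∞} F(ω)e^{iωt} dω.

f(t) = \frac{9 \sin{\left(19 t \right)}}{t}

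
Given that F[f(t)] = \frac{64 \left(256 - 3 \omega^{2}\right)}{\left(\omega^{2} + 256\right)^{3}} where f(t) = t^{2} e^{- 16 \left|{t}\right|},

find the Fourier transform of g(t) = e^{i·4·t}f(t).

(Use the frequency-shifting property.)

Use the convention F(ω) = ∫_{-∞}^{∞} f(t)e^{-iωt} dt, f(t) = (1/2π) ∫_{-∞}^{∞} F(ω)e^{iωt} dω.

F[g](ω) = \frac{64 \left(256 - 3 \left(\omega - 4\right)^{2}\right)}{\left(\left(\omega - 4\right)^{2} + 256\right)^{3}}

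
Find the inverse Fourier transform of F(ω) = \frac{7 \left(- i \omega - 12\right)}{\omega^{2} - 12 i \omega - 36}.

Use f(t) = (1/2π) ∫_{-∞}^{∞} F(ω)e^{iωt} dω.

f(t) = 7 \left(6 t + 1\right) e^{- 6 t} u\left(t\right)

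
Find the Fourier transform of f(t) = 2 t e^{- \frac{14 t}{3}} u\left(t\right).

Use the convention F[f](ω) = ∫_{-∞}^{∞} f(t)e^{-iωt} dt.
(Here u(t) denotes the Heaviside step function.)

F(ω) = \frac{18}{\left(3 i \omega + 14\right)^{2}}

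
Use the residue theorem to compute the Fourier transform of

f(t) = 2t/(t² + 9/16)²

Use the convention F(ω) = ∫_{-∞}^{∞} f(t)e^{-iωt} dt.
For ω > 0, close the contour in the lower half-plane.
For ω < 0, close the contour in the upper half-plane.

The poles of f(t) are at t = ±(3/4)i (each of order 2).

Let g(z) = f(z)e^{-iωz}; for large |z| the factor e^{-iωz} decays in the lower half-plane when ω > 0 and in the upper half-plane when ω < 0.

Case ω > 0 (lower half-plane, clockwise contour ⇒ F(ω) = -2πi·ΣRes):
  Res_{z = - \frac{3 i}{4}} g(z) = \frac{2 \omega e^{- \frac{3 \omega}{4}}}{3} (pole of order 2)
  F(ω) = -2πi·ΣRes = - \frac{4 i \pi \omega e^{- \frac{3 \omega}{4}}}{3}

Case ω < 0 (upper half-plane, counterclockwise contour ⇒ F(ω) = +2πi·ΣRes):
  Res_{z = \frac{3 i}{4}} g(z) = - \frac{2 \omega e^{\frac{3 \omega}{4}}}{3} (pole of order 2)
  F(ω) = 2πi·ΣRes = - \frac{4 i \pi \omega e^{\frac{3 \omega}{4}}}{3}

Both cases combine into a single formula in |ω|:

F(ω) = - \frac{4 i \pi \omega e^{- \frac{3 \left|{\omega}\right|}{4}}}{3}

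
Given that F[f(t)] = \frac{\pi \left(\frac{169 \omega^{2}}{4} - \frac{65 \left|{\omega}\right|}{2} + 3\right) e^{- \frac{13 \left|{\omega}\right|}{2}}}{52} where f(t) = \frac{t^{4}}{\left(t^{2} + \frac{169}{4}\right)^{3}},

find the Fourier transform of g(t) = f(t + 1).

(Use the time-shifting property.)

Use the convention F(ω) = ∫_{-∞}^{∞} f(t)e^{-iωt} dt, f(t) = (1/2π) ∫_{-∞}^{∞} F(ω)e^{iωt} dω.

F[g](ω) = \frac{\pi \left(169 \omega^{2} - 130 \left|{\omega}\right| + 12\right) e^{i \omega - \frac{13 \left|{\omega}\right|}{2}}}{208}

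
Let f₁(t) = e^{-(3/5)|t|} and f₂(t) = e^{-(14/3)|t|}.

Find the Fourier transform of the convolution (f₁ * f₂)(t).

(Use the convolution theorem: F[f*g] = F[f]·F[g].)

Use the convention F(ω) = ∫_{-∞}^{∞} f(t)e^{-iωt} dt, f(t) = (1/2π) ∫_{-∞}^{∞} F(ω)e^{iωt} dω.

F[f₁*f₂](ω) = \frac{2520}{225 \omega^{4} + 4981 \omega^{2} + 1764}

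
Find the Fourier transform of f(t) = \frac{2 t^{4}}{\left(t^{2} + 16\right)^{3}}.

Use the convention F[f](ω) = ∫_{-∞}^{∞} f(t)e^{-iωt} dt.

F(ω) = \frac{\pi \left(16 \omega^{2} - 20 \left|{\omega}\right| + 3\right) e^{- 4 \left|{\omega}\right|}}{16}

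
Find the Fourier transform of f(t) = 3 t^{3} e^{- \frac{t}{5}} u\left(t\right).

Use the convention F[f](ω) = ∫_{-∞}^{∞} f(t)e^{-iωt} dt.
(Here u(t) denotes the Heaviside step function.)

F(ω) = \frac{11250}{\left(5 i \omega + 1\right)^{4}}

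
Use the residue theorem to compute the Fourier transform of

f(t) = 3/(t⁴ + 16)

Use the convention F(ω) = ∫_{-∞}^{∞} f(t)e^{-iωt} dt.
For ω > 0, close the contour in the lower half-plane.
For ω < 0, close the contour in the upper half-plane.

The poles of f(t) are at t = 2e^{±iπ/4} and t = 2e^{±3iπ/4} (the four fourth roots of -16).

Let g(z) = f(z)e^{-iωz}; for large |z| the factor e^{-iωz} decays in the lower half-plane when ω > 0 and in the upper half-plane when ω < 0.

Case ω > 0 (lower half-plane, clockwise contour ⇒ F(ω) = -2πi·ΣRes):
  Res_{z = - \sqrt{2} - \sqrt{2} i} g(z) = \frac{3 \sqrt{2} i \left(1 - i\right) e^{\sqrt{2} \omega \left(-1 + i\right)}}{64}
  Res_{z = \sqrt{2} - \sqrt{2} i} g(z) = \frac{3 \sqrt{2} i \left(1 + i\right) e^{- \sqrt{2} \omega \left(1 + i\right)}}{64}
  F(ω) = -2πi·ΣRes = \frac{3 \sqrt{2} \pi \left(1 - i\right) \left(e^{2 \sqrt{2} i \omega} + i\right) e^{- \sqrt{2} \omega \left(1 + i\right)}}{32} = \frac{3 \pi e^{- \sqrt{2} \omega} \sin{\left(\sqrt{2} \omega + \frac{\pi}{4} \right)}}{8}

Case ω < 0 (upper half-plane, counterclockwise contour ⇒ F(ω) = +2πi·ΣRes):
  Res_{z = \sqrt{2} + \sqrt{2} i} g(z) = \frac{3 \sqrt{2} i \left(-1 + i\right) e^{\sqrt{2} \omega \left(1 - i\right)}}{64}
  Res_{z = - \sqrt{2} + \sqrt{2} i} g(z) = \frac{3 \sqrt{2} \left(1 - i\right) e^{\sqrt{2} \omega \left(1 + i\right)}}{64}
  F(ω) = 2πi·ΣRes = - \frac{3 \sqrt{2} i \pi \left(i \left(1 - i\right) e^{\sqrt{2} \omega \left(1 - i\right)} - \left(1 - i\right) e^{\sqrt{2} \omega \left(1 + i\right)}\right)}{32} = \frac{3 \pi e^{\sqrt{2} \omega} \cos{\left(\sqrt{2} \omega + \frac{\pi}{4} \right)}}{8}

Both cases combine into a single formula in |ω|:

F(ω) = \frac{3 \pi e^{- \sqrt{2} \left|{\omega}\right|} \sin{\left(\sqrt{2} \left|{\omega}\right| + \frac{\pi}{4} \right)}}{8}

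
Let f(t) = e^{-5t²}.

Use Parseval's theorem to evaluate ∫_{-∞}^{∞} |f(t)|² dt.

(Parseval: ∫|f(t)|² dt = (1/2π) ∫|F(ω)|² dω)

∫|f(t)|² dt = \frac{\sqrt{10} \sqrt{\pi}}{10}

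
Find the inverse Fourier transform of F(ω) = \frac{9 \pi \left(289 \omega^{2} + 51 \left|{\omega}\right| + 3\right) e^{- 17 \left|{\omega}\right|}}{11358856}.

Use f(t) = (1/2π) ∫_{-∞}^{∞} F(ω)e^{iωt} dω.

f(t) = \frac{9}{\left(t^{2} + 289\right)^{3}}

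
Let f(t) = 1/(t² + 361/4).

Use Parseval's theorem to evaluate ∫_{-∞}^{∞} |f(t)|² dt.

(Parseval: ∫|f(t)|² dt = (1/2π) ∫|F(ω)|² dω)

∫|f(t)|² dt = \frac{4 \pi}{6859}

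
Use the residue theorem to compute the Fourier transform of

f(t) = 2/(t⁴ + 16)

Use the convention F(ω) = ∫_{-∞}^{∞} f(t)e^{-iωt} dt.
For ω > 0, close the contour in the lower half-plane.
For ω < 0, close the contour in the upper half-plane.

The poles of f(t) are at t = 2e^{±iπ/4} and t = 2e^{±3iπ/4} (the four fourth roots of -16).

Let g(z) = f(z)e^{-iωz}; for large |z| the factor e^{-iωz} decays in the lower half-plane when ω > 0 and in the upper half-plane when ω < 0.

Case ω > 0 (lower half-plane, clockwise contour ⇒ F(ω) = -2πi·ΣRes):
  Res_{z = - \sqrt{2} - \sqrt{2} i} g(z) = \frac{\sqrt{2} i \left(1 - i\right) e^{\sqrt{2} \omega \left(-1 + i\right)}}{32}
  Res_{z = \sqrt{2} - \sqrt{2} i} g(z) = \frac{\sqrt{2} i \left(1 + i\right) e^{- \sqrt{2} \omega \left(1 + i\right)}}{32}
  F(ω) = -2πi·ΣRes = \frac{\sqrt{2} \pi \left(1 - i\right) \left(e^{2 \sqrt{2} i \omega} + i\right) e^{- \sqrt{2} \omega \left(1 + i\right)}}{16} = \frac{\pi e^{- \sqrt{2} \omega} \sin{\left(\sqrt{2} \omega + \frac{\pi}{4} \right)}}{4}

Case ω < 0 (upper half-plane, counterclockwise contour ⇒ F(ω) = +2πi·ΣRes):
  Res_{z = \sqrt{2} + \sqrt{2} i} g(z) = \frac{\sqrt{2} i \left(-1 + i\right) e^{\sqrt{2} \omega \left(1 - i\right)}}{32}
  Res_{z = - \sqrt{2} + \sqrt{2} i} g(z) = \frac{\sqrt{2} \left(1 - i\right) e^{\sqrt{2} \omega \left(1 + i\right)}}{32}
  F(ω) = 2πi·ΣRes = - \frac{\sqrt{2} i \pi \left(i \left(1 - i\right) e^{\sqrt{2} \omega \left(1 - i\right)} - \left(1 - i\right) e^{\sqrt{2} \omega \left(1 + i\right)}\right)}{16} = \frac{\pi e^{\sqrt{2} \omega} \cos{\left(\sqrt{2} \omega + \frac{\pi}{4} \right)}}{4}

Both cases combine into a single formula in |ω|:

F(ω) = \frac{\pi e^{- \sqrt{2} \left|{\omega}\right|} \sin{\left(\sqrt{2} \left|{\omega}\right| + \frac{\pi}{4} \right)}}{4}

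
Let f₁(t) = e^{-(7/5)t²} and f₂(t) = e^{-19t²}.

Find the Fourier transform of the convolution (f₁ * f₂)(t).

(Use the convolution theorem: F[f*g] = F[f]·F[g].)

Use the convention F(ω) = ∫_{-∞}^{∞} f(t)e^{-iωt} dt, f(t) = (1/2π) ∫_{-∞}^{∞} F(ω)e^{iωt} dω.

F[f₁*f₂](ω) = \frac{\sqrt{665} \pi e^{- \frac{51 \omega^{2}}{266}}}{133}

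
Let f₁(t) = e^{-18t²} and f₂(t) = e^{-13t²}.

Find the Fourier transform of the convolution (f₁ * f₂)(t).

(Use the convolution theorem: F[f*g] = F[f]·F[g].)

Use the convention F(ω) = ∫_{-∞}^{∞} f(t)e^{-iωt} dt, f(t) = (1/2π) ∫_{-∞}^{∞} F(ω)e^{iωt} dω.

F[f₁*f₂](ω) = \frac{\sqrt{26} \pi e^{- \frac{31 \omega^{2}}{936}}}{78}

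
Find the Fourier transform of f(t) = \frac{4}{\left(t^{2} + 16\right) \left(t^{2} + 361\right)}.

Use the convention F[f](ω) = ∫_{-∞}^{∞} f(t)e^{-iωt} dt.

F(ω) = \frac{\pi \left(19 e^{15 \left|{\omega}\right|} - 4\right) e^{- 19 \left|{\omega}\right|}}{6555}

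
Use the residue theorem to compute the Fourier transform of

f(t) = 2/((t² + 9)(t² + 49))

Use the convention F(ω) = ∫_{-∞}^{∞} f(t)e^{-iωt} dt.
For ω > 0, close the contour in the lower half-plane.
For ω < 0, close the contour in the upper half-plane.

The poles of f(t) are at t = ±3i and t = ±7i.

Let g(z) = f(z)e^{-iωz}; for large |z| the factor e^{-iωz} decays in the lower half-plane when ω > 0 and in the upper half-plane when ω < 0.

Case ω > 0 (lower half-plane, clockwise contour ⇒ F(ω) = -2πi·ΣRes):
  Res_{z = - 3 i} g(z) = \frac{i e^{- 3 \omega}}{120}
  Res_{z = - 7 i} g(z) = - \frac{i e^{- 7 \omega}}{280}
  F(ω) = -2πi·ΣRes = \frac{\pi \left(7 e^{4 \omega} - 3\right) e^{- 7 \omega}}{420}

Case ω < 0 (upper half-plane, counterclockwise contour ⇒ F(ω) = +2πi·ΣRes):
  Res_{z = 3 i} g(z) = - \frac{i e^{3 \omega}}{120}
  Res_{z = 7 i} g(z) = \frac{i e^{7 \omega}}{280}
  F(ω) = 2πi·ΣRes = \frac{\pi \left(7 - 3 e^{4 \omega}\right) e^{3 \omega}}{420}

Both cases combine into a single formula in |ω|:

F(ω) = \frac{\pi \left(7 e^{4 \left|{\omega}\right|} - 3\right) e^{- 7 \left|{\omega}\right|}}{420}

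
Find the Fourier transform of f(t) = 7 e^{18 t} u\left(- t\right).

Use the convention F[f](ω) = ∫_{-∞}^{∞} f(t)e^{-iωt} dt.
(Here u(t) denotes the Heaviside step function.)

F(ω) = - \frac{7}{i \omega - 18}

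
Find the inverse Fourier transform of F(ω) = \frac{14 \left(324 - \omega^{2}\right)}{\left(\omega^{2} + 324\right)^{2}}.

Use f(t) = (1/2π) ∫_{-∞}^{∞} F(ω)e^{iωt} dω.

f(t) = 7 e^{- 18 \left|{t}\right|} \left|{t}\right|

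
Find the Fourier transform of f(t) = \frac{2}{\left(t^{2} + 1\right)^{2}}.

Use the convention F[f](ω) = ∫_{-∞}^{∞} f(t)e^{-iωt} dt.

F(ω) = \pi \left(\left|{\omega}\right| + 1\right) e^{- \left|{\omega}\right|}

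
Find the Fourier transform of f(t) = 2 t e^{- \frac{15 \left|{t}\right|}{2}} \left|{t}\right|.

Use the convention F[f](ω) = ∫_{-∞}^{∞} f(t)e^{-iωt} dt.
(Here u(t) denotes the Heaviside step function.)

F(ω) = \frac{128 i \omega \left(4 \omega^{2} - 675\right)}{\left(4 \omega^{2} + 225\right)^{3}}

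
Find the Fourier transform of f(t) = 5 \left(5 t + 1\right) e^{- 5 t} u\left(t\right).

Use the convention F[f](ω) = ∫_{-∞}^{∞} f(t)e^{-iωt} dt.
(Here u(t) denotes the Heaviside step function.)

F(ω) = \frac{5 \left(- i \omega - 10\right)}{\omega^{2} - 10 i \omega - 25}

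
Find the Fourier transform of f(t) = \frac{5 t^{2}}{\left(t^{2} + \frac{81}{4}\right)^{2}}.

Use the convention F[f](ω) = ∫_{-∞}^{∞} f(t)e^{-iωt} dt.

F(ω) = \frac{5 \pi \left(2 - 9 \left|{\omega}\right|\right) e^{- \frac{9 \left|{\omega}\right|}{2}}}{18}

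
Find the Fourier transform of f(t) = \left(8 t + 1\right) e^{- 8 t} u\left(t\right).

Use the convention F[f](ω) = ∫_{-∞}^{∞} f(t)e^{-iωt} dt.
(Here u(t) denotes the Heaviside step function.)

F(ω) = \frac{- i \omega - 16}{\omega^{2} - 16 i \omega - 64}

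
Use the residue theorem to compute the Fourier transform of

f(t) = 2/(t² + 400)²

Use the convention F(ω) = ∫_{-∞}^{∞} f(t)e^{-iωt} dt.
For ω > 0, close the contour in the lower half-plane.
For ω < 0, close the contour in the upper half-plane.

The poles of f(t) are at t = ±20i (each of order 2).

Let g(z) = f(z)e^{-iωz}; for large |z| the factor e^{-iωz} decays in the lower half-plane when ω > 0 and in the upper half-plane when ω < 0.

Case ω > 0 (lower half-plane, clockwise contour ⇒ F(ω) = -2πi·ΣRes):
  Res_{z = - 20 i} g(z) = \frac{i \left(20 \omega + 1\right) e^{- 20 \omega}}{16000} (pole of order 2)
  F(ω) = -2πi·ΣRes = \frac{\pi \left(20 \omega + 1\right) e^{- 20 \omega}}{8000}

Case ω < 0 (upper half-plane, counterclockwise contour ⇒ F(ω) = +2πi·ΣRes):
  Res_{z = 20 i} g(z) = \frac{i \left(20 \omega - 1\right) e^{20 \omega}}{16000} (pole of order 2)
  F(ω) = 2πi·ΣRes = \frac{\pi \left(1 - 20 \omega\right) e^{20 \omega}}{8000}

Both cases combine into a single formula in |ω|:

F(ω) = \frac{\pi \left(20 \left|{\omega}\right| + 1\right) e^{- 20 \left|{\omega}\right|}}{8000}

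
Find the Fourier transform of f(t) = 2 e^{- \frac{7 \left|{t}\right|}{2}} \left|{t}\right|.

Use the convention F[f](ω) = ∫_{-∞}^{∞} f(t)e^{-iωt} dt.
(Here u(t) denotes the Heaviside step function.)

F(ω) = \frac{16 \left(49 - 4 \omega^{2}\right)}{\left(4 \omega^{2} + 49\right)^{2}}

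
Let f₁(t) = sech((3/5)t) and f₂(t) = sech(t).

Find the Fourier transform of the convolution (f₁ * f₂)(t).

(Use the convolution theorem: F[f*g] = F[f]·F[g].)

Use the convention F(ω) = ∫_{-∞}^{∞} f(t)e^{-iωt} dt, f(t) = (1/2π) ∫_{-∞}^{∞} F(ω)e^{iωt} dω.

F[f₁*f₂](ω) = \frac{5 \pi^{2}}{3 \cosh{\left(\frac{\pi \omega}{2} \right)} \cosh{\left(\frac{5 \pi \omega}{6} \right)}}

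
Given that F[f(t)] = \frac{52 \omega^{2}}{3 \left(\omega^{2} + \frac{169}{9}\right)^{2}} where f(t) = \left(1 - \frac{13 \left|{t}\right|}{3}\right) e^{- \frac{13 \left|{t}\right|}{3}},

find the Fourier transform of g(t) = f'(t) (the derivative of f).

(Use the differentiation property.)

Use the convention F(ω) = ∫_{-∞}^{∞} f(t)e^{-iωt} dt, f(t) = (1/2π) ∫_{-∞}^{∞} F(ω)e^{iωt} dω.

F[g](ω) = \frac{1404 i \omega^{3}}{\left(9 \omega^{2} + 169\right)^{2}}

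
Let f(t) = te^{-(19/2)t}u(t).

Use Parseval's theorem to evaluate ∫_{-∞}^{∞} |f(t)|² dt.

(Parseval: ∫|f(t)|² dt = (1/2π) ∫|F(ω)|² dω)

∫|f(t)|² dt = \frac{2}{6859}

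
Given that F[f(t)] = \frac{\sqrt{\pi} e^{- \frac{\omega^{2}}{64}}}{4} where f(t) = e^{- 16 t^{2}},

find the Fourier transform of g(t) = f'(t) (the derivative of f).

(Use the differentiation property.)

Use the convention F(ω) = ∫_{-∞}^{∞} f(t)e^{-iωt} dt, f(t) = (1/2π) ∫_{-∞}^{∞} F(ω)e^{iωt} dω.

F[g](ω) = \frac{i \sqrt{\pi} \omega e^{- \frac{\omega^{2}}{64}}}{4}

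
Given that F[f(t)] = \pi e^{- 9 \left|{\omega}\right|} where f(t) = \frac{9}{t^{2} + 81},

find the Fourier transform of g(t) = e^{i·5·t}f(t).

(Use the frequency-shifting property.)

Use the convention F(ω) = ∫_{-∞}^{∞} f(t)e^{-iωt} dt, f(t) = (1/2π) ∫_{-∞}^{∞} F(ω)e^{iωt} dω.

F[g](ω) = \pi e^{- 9 \left|{\omega - 5}\right|}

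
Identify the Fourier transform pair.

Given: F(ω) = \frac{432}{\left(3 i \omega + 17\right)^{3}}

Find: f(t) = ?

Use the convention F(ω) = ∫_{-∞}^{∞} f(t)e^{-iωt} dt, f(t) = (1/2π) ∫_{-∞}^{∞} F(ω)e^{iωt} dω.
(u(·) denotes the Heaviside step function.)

f(t) = 8 t^{2} e^{- \frac{17 t}{3}} u\left(t\right)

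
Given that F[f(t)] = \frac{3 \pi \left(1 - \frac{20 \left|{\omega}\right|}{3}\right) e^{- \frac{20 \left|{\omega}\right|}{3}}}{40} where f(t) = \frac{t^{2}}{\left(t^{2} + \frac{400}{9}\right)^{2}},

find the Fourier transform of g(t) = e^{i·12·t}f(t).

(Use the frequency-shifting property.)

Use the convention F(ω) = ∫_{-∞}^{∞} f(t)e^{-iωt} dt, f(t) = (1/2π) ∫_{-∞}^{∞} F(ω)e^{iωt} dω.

F[g](ω) = \frac{\pi \left(3 - 20 \left|{\omega - 12}\right|\right) e^{- \frac{20 \left|{\omega - 12}\right|}{3}}}{40}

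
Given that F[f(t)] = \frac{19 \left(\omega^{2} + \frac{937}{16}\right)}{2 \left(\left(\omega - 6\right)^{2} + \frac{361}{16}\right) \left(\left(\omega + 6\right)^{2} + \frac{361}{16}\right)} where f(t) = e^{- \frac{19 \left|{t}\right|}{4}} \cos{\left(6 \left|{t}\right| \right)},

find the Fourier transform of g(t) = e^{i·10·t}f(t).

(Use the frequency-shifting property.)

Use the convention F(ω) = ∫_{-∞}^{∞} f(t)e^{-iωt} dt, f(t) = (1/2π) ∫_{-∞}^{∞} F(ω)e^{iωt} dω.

F[g](ω) = \frac{152 \left(16 \left(\omega - 10\right)^{2} + 937\right)}{\left(16 \left(\omega - 16\right)^{2} + 361\right) \left(16 \left(\omega - 4\right)^{2} + 361\right)}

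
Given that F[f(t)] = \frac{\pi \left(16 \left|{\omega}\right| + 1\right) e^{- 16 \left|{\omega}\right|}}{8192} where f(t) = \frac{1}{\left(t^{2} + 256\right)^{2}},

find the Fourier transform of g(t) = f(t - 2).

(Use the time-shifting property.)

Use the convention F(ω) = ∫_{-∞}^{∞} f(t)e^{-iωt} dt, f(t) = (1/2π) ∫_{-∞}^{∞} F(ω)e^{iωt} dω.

F[g](ω) = \frac{\pi \left(16 \left|{\omega}\right| + 1\right) e^{- 2 i \omega - 16 \left|{\omega}\right|}}{8192}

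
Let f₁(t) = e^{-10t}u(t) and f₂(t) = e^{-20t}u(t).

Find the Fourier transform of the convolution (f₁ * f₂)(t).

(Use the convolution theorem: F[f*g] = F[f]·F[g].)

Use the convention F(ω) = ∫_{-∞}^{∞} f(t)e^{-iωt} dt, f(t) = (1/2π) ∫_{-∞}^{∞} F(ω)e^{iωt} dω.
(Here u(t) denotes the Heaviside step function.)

F[f₁*f₂](ω) = \frac{1}{\left(i \omega + 10\right) \left(i \omega + 20\right)}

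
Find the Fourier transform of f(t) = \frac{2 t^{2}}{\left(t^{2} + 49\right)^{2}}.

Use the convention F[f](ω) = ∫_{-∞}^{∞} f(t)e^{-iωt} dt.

F(ω) = \frac{\pi \left(1 - 7 \left|{\omega}\right|\right) e^{- 7 \left|{\omega}\right|}}{7}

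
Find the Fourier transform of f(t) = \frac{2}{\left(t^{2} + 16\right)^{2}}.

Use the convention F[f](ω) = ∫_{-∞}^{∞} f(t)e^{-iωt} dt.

F(ω) = \frac{\pi \left(4 \left|{\omega}\right| + 1\right) e^{- 4 \left|{\omega}\right|}}{64}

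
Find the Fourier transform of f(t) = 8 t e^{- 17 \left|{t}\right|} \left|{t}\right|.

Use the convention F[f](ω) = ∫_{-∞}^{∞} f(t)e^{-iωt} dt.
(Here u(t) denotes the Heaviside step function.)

F(ω) = \frac{32 i \omega \left(\omega^{2} - 867\right)}{\left(\omega^{2} + 289\right)^{3}}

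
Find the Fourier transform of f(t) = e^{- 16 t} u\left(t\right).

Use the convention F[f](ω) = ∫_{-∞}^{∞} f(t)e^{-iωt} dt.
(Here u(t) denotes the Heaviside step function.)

F(ω) = \frac{1}{i \omega + 16}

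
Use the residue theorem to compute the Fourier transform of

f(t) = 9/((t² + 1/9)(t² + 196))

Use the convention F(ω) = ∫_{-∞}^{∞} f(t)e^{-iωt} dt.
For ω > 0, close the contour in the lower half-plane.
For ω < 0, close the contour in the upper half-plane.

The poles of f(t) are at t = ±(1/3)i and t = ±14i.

Let g(z) = f(z)e^{-iωz}; for large |z| the factor e^{-iωz} decays in the lower half-plane when ω > 0 and in the upper half-plane when ω < 0.

Case ω > 0 (lower half-plane, clockwise contour ⇒ F(ω) = -2πi·ΣRes):
  Res_{z = - \frac{i}{3}} g(z) = \frac{243 i e^{- \frac{\omega}{3}}}{3526}
  Res_{z = - 14 i} g(z) = - \frac{81 i e^{- 14 \omega}}{49364}
  F(ω) = -2πi·ΣRes = - \frac{81 \pi e^{- 14 \omega}}{24682} + \frac{243 \pi e^{- \frac{\omega}{3}}}{1763}

Case ω < 0 (upper half-plane, counterclockwise contour ⇒ F(ω) = +2πi·ΣRes):
  Res_{z = \frac{i}{3}} g(z) = - \frac{243 i e^{\frac{\omega}{3}}}{3526}
  Res_{z = 14 i} g(z) = \frac{81 i e^{14 \omega}}{49364}
  F(ω) = 2πi·ΣRes = \frac{81 \pi \left(42 e^{\frac{\omega}{3}} - e^{14 \omega}\right)}{24682}

Both cases combine into a single formula in |ω|:

F(ω) = - \frac{81 \pi e^{- 14 \left|{\omega}\right|}}{24682} + \frac{243 \pi e^{- \frac{\left|{\omega}\right|}{3}}}{1763}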